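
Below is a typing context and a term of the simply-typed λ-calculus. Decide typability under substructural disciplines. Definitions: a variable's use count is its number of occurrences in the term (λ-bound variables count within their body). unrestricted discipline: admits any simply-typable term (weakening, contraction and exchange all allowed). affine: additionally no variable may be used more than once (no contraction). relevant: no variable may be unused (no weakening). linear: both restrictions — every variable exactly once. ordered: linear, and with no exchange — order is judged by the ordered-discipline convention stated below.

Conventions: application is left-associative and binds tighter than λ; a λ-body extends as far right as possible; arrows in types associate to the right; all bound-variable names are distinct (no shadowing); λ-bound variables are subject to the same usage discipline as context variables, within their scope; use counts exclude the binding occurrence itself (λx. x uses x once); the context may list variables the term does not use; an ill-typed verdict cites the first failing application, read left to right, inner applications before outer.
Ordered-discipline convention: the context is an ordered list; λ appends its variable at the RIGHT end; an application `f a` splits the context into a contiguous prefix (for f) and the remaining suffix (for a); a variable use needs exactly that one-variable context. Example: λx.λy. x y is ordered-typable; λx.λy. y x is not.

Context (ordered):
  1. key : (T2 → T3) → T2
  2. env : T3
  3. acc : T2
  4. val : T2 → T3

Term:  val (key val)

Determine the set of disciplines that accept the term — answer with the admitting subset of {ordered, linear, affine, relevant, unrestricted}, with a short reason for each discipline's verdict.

admitted in: unrestricted
variable uses: key ×1; env ×0; acc ×0; val ×2
left-to-right use order: val, key, val
typing: well-typed — term : T3
ordered: ✗, repeated use of val ×2; env, acc never used (weakening)
linear: ✗, repeated use of val ×2; env, acc never used (weakening)
affine: ✗, repeated use of val ×2
relevant: ✗, env, acc never used (weakening)
unrestricted: ✓, well-typed at T3; no restrictions here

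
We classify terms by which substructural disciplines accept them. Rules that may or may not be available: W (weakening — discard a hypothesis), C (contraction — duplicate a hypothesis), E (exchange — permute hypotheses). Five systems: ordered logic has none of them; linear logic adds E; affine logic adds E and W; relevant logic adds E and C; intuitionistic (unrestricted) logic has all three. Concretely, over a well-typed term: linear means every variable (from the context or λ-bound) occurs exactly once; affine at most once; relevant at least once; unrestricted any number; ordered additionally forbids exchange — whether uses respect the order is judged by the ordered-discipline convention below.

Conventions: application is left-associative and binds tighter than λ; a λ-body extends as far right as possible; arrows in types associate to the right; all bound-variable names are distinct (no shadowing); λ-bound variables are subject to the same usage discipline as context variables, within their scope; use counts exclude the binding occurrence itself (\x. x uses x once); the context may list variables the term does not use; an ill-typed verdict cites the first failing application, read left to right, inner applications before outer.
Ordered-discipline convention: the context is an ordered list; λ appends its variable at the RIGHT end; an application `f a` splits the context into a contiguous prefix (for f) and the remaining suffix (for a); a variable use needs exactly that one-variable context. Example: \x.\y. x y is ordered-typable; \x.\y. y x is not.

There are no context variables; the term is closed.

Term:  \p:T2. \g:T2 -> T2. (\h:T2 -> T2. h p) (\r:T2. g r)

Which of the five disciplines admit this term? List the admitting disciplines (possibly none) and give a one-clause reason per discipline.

admitting disciplines: linear, affine, relevant, unrestricted
variable uses: p (bound): 1×; g (bound): 1×; h (bound): 1×; r (bound): 1×
use order (left to right): h, p, g, r
typing: the term checks, with type T2 -> (T2 -> T2) -> T2
ordered: ✗ — use order h, p, g, r needs exchange
linear: ✓ — p, g, h, r: one use apiece
affine: ✓ — at most one use each (p, g, h, r)
relevant: ✓ — every one of p, g, h, r appears
unrestricted: ✓ — type-checks (T2 -> (T2 -> T2) -> T2) and nothing is barred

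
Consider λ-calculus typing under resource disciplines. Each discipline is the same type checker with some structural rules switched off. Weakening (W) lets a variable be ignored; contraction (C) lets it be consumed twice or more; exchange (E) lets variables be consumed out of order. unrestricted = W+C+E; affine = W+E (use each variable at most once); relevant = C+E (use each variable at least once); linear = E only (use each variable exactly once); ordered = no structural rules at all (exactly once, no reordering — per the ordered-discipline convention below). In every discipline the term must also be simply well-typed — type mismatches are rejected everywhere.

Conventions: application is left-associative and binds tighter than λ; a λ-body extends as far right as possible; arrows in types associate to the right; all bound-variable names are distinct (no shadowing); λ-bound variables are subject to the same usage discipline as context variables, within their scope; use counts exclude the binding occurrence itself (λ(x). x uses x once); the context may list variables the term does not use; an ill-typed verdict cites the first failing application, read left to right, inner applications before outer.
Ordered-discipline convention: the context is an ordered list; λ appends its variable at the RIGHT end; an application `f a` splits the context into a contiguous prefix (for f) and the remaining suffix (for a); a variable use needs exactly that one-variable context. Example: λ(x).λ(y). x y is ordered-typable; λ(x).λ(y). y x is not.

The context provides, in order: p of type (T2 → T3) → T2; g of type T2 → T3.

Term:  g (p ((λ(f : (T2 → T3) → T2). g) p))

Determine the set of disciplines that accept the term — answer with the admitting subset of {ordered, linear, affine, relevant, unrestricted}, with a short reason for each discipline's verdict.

admitted in: unrestricted
use counts: p: 2, g: 2, f (bound): 0
use order (left to right): g, p, g, p
typing: well-typed at T3
ordered ✗ (repeated use of p ×2, g ×2; f never used (weakening))
linear ✗ (repeated use of p ×2, g ×2; f never used (weakening))
affine ✗ (repeated use of p ×2, g ×2)
relevant ✗ (f never used (weakening))
unrestricted ✓ (simply typable at T3; W, C, E all held)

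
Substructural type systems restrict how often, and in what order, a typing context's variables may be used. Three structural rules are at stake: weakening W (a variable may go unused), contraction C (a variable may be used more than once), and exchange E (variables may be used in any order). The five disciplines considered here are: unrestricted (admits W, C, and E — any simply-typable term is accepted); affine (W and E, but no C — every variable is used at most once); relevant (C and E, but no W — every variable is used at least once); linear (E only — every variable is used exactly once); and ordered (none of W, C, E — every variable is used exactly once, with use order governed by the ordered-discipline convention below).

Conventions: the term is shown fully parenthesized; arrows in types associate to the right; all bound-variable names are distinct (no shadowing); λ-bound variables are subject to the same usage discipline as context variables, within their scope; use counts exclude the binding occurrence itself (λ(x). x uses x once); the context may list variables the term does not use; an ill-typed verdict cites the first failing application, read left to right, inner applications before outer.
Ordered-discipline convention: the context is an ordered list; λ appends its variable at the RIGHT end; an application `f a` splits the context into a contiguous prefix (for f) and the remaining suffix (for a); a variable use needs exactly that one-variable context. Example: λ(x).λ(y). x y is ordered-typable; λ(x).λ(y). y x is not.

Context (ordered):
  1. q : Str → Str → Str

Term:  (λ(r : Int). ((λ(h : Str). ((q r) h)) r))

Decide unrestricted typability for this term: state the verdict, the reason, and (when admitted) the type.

no — a type mismatch blocks all five
use counts: q ×1, r [bound] ×2, h [bound] ×1
order of uses: q, r, h, r
typing: ill-typed: a function awaiting Str gets Int
summary: ordered ✗, linear ✗, affine ✗, relevant ✗, unrestricted ✗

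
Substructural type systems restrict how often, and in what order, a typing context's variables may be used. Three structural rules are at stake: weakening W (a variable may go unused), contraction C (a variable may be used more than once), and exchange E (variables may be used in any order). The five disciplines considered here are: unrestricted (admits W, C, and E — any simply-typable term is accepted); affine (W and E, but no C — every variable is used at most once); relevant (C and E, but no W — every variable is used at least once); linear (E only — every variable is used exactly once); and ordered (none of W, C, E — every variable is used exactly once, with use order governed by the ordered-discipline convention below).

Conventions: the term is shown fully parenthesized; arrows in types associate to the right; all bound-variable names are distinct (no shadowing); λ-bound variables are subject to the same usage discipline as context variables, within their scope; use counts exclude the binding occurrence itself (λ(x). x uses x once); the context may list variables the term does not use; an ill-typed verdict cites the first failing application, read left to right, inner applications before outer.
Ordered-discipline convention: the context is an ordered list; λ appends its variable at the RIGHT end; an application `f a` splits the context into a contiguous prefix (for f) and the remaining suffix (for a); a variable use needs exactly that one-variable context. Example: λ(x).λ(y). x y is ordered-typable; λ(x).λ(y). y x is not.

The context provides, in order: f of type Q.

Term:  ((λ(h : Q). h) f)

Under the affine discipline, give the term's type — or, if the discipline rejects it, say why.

term : Q
variable uses: f=1; h (bound)=1
order of uses: h, f
typing: well-typed — term : Q
summary: ordered ✓, linear ✓, affine ✓, relevant ✓, unrestricted ✓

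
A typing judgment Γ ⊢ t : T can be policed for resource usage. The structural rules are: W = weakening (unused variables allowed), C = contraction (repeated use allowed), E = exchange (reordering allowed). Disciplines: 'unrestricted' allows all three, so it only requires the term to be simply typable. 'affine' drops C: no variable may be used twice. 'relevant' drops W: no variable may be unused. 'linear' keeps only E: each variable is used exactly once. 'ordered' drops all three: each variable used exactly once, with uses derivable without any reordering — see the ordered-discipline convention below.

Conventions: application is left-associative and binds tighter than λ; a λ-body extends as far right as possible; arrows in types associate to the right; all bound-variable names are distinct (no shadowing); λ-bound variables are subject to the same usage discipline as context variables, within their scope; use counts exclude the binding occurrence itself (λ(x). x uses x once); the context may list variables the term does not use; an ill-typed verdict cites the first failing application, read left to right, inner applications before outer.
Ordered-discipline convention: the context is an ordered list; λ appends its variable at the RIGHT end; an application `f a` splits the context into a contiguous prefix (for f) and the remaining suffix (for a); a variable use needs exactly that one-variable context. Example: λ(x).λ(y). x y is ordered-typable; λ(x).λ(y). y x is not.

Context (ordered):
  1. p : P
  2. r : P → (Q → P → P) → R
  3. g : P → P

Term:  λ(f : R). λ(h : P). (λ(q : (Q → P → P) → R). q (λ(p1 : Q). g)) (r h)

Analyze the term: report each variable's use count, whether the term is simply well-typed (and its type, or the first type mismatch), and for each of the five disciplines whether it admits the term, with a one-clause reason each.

usage: p ×0, r ×1, g ×1, f [bound] ×0, h [bound] ×1, q [bound] ×1, p1 [bound] ×0
use order (left to right): q, g, r, h
typing: well-typed at R → P → R
ordered: ✗, unused: p, f, p1 — weakening required
linear: ✗, unused: p, f, p1 — weakening required
affine: ✓, p, r, g, f, h, q, p1: no repeats, contraction unneeded
relevant: ✗, unused: p, f, p1 — weakening required
unrestricted: ✓, well-typed at R → P → R; no restrictions here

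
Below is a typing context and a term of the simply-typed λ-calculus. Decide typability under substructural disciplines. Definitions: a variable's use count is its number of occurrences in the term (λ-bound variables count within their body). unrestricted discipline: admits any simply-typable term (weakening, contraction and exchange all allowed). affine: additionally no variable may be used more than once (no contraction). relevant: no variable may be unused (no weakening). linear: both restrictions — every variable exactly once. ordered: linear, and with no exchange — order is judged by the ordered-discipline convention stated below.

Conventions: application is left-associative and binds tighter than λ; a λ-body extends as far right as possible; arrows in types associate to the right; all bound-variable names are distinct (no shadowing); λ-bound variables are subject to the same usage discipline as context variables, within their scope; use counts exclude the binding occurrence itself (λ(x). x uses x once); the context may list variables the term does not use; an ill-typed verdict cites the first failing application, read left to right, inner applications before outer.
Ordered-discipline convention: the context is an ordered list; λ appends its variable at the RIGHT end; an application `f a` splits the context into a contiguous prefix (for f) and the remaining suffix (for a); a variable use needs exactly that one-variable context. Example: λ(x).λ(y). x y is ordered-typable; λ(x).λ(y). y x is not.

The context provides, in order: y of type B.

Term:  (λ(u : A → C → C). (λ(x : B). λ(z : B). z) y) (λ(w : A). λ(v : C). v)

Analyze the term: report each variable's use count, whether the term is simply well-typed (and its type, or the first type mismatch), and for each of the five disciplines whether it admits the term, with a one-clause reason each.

usage: y: 1×; u [bound]: 0×; x [bound]: 0×; z [bound]: 1×; w [bound]: 0×; v [bound]: 1×
uses in reading order: z, y, v
typing: well-typed — term : B → B
ordered: ✗ — u, x, w left unused
linear: ✗ — u, x, w left unused
affine: ✓ — y, u, x, z, w, v: no repeats, contraction unneeded
relevant: ✗ — u, x, w left unused
unrestricted: ✓ — simply typable at B → B; W, C, E all held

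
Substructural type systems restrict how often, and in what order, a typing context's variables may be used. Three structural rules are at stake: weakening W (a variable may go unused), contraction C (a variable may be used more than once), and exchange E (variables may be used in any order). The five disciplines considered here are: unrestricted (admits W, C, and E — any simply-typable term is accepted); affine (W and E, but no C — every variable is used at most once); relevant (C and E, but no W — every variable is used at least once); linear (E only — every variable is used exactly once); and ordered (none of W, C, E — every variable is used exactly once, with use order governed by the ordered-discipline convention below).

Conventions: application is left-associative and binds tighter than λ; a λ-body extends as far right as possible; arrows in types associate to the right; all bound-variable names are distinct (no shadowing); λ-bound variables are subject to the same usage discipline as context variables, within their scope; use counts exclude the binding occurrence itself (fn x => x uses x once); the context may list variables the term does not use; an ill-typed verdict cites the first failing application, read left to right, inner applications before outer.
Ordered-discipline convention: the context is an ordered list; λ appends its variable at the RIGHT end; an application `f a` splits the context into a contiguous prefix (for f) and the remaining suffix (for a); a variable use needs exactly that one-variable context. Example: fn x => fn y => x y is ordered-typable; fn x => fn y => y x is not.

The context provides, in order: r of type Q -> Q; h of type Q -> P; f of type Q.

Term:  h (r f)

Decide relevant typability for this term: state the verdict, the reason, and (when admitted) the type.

yes — every one of r, h, f appears; term : P
counts: r=1; h=1; f=1
use order (left to right): h, r, f
typing: well-typed — term : P
per-discipline verdicts: ordered ✗, linear ✓, affine ✓, relevant ✓, unrestricted ✓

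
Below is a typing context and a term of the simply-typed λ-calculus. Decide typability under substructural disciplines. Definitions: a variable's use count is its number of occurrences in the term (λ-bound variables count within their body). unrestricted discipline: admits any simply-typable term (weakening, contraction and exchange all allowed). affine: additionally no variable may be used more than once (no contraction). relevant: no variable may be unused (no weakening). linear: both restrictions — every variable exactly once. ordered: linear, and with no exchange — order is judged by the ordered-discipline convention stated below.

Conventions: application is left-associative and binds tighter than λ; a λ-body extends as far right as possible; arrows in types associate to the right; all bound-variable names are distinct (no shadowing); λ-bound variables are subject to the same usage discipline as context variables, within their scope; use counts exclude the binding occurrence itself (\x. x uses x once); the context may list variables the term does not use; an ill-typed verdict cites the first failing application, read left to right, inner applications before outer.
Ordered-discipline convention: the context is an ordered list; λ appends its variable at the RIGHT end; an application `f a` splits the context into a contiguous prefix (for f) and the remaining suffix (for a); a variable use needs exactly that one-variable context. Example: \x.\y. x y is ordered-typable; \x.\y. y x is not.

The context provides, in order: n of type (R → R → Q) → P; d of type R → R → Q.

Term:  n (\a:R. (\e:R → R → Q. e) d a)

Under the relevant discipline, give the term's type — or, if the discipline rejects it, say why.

term : P
use counts: n: 1×, d: 1×, a (bound): 1×, e (bound): 1×
order of uses: n, e, d, a
typing: ✓ — P
all disciplines: ordered ✓; linear ✓; affine ✓; relevant ✓; unrestricted ✓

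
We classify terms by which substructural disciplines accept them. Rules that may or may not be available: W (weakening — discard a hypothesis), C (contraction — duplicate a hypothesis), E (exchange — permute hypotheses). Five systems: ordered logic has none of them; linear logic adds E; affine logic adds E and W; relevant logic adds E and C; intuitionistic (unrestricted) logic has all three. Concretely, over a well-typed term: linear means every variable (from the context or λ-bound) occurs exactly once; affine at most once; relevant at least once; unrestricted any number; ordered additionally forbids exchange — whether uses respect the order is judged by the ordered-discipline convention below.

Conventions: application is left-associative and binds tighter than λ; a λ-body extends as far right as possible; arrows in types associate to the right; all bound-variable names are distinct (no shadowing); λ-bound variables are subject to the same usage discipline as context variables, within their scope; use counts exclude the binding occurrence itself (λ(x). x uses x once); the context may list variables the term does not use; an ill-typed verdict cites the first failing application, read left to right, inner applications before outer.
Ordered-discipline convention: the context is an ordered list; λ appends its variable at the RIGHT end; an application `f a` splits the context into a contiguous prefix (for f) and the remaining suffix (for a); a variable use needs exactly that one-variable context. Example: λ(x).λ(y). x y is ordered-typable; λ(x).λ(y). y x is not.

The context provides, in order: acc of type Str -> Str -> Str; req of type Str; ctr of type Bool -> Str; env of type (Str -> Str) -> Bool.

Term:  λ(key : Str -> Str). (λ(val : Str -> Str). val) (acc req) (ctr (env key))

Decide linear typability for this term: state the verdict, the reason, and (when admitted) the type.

yes — exactly-once usage across acc, req, ctr, env, key, val; term : (Str -> Str) -> Str
variable uses: acc: 1; req: 1; ctr: 1; env: 1; key (λ-bound): 1; val (λ-bound): 1
order of uses: val, acc, req, ctr, env, key
typing: well-typed — term : (Str -> Str) -> Str
across the five disciplines: ordered ✓; linear ✓; affine ✓; relevant ✓; unrestricted ✓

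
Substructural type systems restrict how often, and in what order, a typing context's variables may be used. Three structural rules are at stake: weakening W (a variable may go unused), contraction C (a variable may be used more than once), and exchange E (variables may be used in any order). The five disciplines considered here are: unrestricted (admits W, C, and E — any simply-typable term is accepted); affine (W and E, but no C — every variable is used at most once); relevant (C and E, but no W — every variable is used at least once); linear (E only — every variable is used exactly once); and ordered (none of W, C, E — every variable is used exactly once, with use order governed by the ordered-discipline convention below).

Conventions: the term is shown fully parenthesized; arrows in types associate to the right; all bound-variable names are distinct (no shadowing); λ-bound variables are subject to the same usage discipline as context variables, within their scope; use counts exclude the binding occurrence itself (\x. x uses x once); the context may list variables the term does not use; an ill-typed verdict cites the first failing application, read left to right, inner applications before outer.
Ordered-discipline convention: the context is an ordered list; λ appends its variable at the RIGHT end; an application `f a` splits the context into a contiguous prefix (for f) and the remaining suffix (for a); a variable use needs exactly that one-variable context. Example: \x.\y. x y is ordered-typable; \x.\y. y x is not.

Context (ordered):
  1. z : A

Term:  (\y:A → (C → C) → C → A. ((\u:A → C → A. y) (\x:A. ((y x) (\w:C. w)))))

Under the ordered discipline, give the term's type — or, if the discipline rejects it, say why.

not well-typed under ordered — uses contraction: y ×2; z, u left unused
counts: z: 0; y [bound]: 2; u [bound]: 0; x [bound]: 1; w [bound]: 1
order of uses: y, y, x, w
typing: well-typed — term : (A → (C → C) → C → A) → A → (C → C) → C → A
per-discipline verdicts: ordered ✗ | linear ✗ | affine ✗ | relevant ✗ | unrestricted ✓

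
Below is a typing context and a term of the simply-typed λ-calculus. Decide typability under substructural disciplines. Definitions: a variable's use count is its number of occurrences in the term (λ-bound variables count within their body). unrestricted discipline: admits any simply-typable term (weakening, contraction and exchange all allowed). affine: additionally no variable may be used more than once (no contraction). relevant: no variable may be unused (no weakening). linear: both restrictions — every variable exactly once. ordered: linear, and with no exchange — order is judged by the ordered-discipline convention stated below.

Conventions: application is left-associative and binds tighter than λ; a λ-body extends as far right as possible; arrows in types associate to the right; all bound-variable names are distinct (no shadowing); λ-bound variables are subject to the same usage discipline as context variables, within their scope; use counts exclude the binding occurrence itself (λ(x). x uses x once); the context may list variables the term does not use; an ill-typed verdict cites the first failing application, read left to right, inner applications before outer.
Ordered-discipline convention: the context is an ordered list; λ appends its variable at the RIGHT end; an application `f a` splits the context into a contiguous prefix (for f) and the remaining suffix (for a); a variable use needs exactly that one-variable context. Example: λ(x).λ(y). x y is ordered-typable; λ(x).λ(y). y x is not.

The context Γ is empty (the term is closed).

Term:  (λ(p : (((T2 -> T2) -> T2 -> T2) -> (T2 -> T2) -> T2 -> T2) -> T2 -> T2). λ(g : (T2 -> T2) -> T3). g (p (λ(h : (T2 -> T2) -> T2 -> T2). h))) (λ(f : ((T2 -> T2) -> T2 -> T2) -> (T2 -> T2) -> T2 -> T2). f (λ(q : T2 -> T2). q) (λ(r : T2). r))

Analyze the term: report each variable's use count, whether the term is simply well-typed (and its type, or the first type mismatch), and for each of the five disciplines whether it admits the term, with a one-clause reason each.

variable uses: p (λ-bound): 1×; g (λ-bound): 1×; h (λ-bound): 1×; f (λ-bound): 1×; q (λ-bound): 1×; r (λ-bound): 1×
use order (left to right): g, p, h, f, q, r
typing: well-typed at ((T2 -> T2) -> T3) -> T3
ordered: ✗ — use order g, p, h, f, q, r needs exchange
linear: ✓ — p, g, h, f, q, r: one use apiece
affine: ✓ — none of p, g, h, f, q, r used more than once
relevant: ✓ — every one of p, g, h, f, q, r appears
unrestricted: ✓ — well-typed at ((T2 -> T2) -> T3) -> T3; no restrictions here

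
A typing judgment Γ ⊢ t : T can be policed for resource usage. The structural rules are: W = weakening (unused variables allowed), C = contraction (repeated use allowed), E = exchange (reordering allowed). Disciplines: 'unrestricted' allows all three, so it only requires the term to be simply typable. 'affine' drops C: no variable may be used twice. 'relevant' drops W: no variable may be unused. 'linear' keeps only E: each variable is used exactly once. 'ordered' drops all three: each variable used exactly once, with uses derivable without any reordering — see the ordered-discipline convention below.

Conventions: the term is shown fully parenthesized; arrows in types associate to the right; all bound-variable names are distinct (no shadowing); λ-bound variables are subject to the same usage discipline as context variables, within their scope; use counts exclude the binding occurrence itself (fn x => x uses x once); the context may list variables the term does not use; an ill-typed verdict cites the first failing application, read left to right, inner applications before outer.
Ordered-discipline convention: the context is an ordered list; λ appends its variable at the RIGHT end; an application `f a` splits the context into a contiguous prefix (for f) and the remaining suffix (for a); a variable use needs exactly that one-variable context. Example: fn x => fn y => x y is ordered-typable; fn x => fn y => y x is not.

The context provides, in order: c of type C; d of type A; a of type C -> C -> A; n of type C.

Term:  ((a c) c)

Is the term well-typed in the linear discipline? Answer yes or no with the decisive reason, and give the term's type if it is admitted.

no — needs contraction — c ×2; d, n never used (weakening)
use counts: c: 2; d: 0; a: 1; n: 0
order of uses: a, c, c
typing: well-typed — term : A
summary: ordered ✗ | linear ✗ | affine ✗ | relevant ✗ | unrestricted ✓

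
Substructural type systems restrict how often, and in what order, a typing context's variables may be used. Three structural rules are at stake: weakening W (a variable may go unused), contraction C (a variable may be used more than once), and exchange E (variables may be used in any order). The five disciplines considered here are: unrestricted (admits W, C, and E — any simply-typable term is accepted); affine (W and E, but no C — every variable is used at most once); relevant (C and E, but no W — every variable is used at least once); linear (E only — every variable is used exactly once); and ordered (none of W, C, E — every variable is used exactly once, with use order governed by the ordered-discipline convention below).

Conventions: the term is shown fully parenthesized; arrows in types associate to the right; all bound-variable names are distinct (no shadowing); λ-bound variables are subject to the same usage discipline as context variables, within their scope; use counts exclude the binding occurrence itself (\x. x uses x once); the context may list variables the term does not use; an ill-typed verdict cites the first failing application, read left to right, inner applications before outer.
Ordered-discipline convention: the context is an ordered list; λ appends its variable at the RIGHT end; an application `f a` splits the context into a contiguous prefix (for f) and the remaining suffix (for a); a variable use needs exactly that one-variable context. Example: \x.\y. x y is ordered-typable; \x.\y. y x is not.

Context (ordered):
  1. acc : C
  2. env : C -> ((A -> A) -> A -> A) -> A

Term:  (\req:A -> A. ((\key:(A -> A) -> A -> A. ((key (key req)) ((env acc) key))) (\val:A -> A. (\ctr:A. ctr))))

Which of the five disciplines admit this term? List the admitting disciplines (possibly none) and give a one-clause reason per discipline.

admitting disciplines: unrestricted
use counts: acc: 1×, env: 1×, req (bound): 1×, key (bound): 3×, val (bound): 0×, ctr (bound): 1×
order of uses: key, key, req, env, acc, key, ctr
typing: well-typed — term : (A -> A) -> A
ordered: ✗ — repeated use of key ×3; unused: val — weakening required
linear: ✗ — repeated use of key ×3; unused: val — weakening required
affine: ✗ — repeated use of key ×3
relevant: ✗ — unused: val — weakening required
unrestricted: ✓ — simply typable at (A -> A) -> A; W, C, E all held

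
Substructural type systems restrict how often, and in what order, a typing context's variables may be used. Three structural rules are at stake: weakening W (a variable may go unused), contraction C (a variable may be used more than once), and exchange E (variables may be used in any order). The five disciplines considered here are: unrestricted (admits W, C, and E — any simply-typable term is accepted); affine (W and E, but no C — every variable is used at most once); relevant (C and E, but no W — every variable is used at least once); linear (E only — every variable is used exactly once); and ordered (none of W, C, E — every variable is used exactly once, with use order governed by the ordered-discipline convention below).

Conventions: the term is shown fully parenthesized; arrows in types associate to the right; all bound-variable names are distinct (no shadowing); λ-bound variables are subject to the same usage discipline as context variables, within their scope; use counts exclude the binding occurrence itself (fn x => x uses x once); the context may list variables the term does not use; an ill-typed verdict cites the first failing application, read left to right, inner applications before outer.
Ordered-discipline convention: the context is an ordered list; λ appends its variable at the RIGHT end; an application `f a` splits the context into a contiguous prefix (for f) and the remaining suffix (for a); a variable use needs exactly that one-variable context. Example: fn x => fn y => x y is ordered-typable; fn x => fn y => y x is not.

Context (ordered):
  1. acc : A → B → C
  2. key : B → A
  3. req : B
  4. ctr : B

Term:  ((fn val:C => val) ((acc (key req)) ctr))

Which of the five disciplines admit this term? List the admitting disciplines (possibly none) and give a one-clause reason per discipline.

admitted by: ordered, linear, affine, relevant, unrestricted
counts: acc: 1×, key: 1×, req: 1×, ctr: 1×, val (λ-bound): 1×
uses in reading order: val, acc, key, req, ctr
typing: well-typed — term : C
ordered: ✓ — acc, key, req, ctr, val: once each, no exchange needed
linear: ✓ — single use per variable (acc, key, req, ctr, val)
affine: ✓ — none of acc, key, req, ctr, val used more than once
relevant: ✓ — acc, key, req, ctr, val: all used, weakening unneeded
unrestricted: ✓ — type-checks (C) and nothing is barred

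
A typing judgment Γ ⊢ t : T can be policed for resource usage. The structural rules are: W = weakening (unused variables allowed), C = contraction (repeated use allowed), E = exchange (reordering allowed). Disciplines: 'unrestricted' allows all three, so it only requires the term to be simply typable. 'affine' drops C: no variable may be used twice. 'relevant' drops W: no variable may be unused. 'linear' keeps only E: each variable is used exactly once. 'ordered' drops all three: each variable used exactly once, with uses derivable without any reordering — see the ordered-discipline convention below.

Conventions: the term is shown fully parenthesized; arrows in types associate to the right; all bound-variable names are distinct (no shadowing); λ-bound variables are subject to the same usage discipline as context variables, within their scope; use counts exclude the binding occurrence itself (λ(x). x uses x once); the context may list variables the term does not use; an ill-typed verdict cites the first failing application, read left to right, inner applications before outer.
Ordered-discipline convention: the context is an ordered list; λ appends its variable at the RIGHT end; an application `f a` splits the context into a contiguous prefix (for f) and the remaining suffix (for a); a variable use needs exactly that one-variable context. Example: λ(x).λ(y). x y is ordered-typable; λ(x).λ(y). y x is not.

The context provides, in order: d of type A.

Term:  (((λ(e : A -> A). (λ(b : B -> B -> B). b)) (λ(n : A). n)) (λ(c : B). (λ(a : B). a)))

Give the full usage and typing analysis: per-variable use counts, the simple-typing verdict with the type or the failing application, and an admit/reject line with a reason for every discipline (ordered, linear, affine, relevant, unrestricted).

counts: d: 0, e [bound]: 0, b [bound]: 1, n [bound]: 1, c [bound]: 0, a [bound]: 1
use order (left to right): b, n, a
typing: well-typed at B -> B -> B
ordered: ✗ — needs weakening: d, e, c unused
linear: ✗ — needs weakening: d, e, c unused
affine: ✓ — at most one use each (d, e, b, n, c, a)
relevant: ✗ — needs weakening: d, e, c unused
unrestricted: ✓ — well-typed at B -> B -> B; no restrictions here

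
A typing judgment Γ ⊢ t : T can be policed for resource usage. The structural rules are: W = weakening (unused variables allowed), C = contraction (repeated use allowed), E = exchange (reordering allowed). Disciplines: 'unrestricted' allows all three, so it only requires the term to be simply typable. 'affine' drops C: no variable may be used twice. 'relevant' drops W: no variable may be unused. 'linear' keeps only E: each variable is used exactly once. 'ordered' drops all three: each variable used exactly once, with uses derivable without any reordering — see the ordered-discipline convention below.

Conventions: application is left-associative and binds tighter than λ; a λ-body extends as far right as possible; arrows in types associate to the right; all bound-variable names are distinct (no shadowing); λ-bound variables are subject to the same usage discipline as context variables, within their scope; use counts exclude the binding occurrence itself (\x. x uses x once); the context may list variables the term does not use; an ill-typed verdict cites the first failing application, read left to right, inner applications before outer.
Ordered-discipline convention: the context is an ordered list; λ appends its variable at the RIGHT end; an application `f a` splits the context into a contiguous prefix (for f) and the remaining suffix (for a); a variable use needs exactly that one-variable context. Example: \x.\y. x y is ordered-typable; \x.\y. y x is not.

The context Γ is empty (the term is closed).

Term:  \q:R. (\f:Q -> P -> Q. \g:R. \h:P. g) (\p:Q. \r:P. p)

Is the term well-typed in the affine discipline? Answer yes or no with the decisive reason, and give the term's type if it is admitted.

yes — none of q, f, g, h, p, r used more than once; term : R -> R -> P -> R
counts: q [bound]: 0×; f [bound]: 0×; g [bound]: 1×; h [bound]: 0×; p [bound]: 1×; r [bound]: 0×
left-to-right use order: g, p
typing: ✓ — R -> R -> P -> R
per-discipline verdicts: ordered ✗, linear ✗, affine ✓, relevant ✗, unrestricted ✓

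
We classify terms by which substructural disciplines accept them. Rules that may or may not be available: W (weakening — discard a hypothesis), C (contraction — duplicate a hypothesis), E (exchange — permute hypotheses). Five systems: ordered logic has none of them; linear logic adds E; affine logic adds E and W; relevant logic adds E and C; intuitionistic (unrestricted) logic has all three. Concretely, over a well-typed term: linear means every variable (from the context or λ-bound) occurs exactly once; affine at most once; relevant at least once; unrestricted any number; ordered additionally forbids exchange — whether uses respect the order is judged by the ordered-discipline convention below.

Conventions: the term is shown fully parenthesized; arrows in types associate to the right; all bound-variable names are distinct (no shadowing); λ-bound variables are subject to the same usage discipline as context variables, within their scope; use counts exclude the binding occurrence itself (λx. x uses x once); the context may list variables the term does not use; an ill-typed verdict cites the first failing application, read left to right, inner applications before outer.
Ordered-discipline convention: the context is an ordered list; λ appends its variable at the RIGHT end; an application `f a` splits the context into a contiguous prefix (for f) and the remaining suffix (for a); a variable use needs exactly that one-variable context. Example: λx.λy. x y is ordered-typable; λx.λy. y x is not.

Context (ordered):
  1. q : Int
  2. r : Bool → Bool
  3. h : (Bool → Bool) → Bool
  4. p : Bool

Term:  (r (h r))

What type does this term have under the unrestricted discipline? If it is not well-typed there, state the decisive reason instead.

term : Bool
use counts: q ×0; r ×2; h ×1; p ×0
uses in reading order: r, h, r
typing: well-typed at Bool
per-discipline verdicts: ordered ✗ · linear ✗ · affine ✗ · relevant ✗ · unrestricted ✓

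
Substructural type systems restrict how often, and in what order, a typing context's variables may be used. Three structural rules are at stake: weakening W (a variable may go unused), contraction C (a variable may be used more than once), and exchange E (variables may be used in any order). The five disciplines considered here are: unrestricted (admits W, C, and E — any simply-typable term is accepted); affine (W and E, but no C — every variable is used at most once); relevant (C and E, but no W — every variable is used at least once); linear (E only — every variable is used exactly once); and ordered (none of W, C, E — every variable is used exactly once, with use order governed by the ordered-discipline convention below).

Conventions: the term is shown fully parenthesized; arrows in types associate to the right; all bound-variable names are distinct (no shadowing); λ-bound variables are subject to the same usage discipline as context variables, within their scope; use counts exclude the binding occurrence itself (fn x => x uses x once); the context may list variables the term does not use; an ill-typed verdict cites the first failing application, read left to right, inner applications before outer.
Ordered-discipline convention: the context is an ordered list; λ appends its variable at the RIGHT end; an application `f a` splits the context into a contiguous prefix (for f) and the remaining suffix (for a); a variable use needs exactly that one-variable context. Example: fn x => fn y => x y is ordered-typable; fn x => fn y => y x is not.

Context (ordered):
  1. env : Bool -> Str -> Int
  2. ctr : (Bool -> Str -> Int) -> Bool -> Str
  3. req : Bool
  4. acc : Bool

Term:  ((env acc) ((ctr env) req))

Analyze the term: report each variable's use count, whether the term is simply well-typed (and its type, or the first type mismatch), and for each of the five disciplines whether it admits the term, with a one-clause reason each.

variable uses: env: 2×, ctr: 1×, req: 1×, acc: 1×
uses in reading order: env, acc, ctr, env, req
typing: well-typed — term : Int
ordered ✗ (env ×2 used more than once (contraction))
linear ✗ (env ×2 used more than once (contraction))
affine ✗ (env ×2 used more than once (contraction))
relevant ✓ (every one of env, ctr, req, acc appears)
unrestricted ✓ (typability at Int is all that's needed)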